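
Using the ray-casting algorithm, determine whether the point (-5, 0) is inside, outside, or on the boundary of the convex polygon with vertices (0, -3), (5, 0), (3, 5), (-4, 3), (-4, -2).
The point (-5, 0) lies strictly outside the polygon

Cast a horizontal ray to the right from the query point and count how many polygon edges it crosses (each edge strictly once or zero times, handled with the usual half-open convention). 
Parity of crossings → even ⇒ outside.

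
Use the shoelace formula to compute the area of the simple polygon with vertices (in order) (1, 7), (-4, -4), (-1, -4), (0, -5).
Area = 23

Shoelace formula: Area = (1/2) |Σ_i (x_i · y_{i+1} − x_{i+1} · y_i)| (indices mod n). Compute each cross term:
  (1)(-4) − (-4)(7) = 24
  (-4)(-4) − (-1)(-4) = 12
  (-1)(-5) − (0)(-4) = 5
  (0)(7) − (1)(-5) = 5
Sum = 46, so (signed) Area = 46/2 = 23, |Area| = 23.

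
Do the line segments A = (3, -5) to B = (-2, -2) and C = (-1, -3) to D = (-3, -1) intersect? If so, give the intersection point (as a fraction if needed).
Yes; intersection at (-2, -2) (t = 1 on AB, s = 1/2 on CD)

Parametrize AB as A + t(B − A) = (3 + -5 t, -5 + 3 t) and CD as C + s(D − C) = (-1 + -2 s, -3 + 2 s). Solve the linear system for (t, s). Determinant = 4 ≠ 0, so a unique intersection of the containing lines exists. Solution: t = 1, s = 1/2 — both in [0, 1], so the segments cross. Intersection point: (-2, -2).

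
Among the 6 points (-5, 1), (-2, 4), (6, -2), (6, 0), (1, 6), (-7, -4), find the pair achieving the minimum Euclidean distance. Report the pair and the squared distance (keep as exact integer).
Pair = ((6, -2), (6, 0)); squared distance = 4

Compute all C(6, 2) = 15 pairwise squared distances (x_i − x_j)² + (y_i − y_j)². The minimum is 4, attained by the pair ((6, -2), (6, 0)).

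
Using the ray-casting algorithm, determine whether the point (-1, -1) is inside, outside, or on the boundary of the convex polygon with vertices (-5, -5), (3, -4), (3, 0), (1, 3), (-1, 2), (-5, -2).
The point (-1, -1) lies strictly inside the polygon

Cast a horizontal ray to the right from the query point and count how many polygon edges it crosses (each edge strictly once or zero times, handled with the usual half-open convention). 
Parity of crossings → odd ⇒ inside.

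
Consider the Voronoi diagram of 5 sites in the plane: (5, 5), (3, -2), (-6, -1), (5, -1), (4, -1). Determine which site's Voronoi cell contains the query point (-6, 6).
Nearest site = (-6, -1)

The Voronoi cell of site s contains exactly those query points closer to s than to any other site. Compute squared distances from q = (-6, 6) to each site:
  (-6 − -6)² + (-1 − 6)² = 49
  (5 − -6)² + (5 − 6)² = 122
  (3 − -6)² + (-2 − 6)² = 145
  (4 − -6)² + (-1 − 6)² = 149
  (5 − -6)² + (-1 − 6)² = 170
Minimum is attained by (-6, -1), so q lies in its Voronoi cell.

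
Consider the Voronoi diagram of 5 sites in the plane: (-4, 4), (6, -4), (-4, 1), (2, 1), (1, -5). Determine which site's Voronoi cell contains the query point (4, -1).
Nearest site = (2, 1)

The Voronoi cell of site s contains exactly those query points closer to s than to any other site. Compute squared distances from q = (4, -1) to each site:
  (2 − 4)² + (1 − -1)² = 8
  (6 − 4)² + (-4 − -1)² = 13
  (1 − 4)² + (-5 − -1)² = 25
  (-4 − 4)² + (1 − -1)² = 68
  (-4 − 4)² + (4 − -1)² = 89
Minimum is attained by (2, 1), so q lies in its Voronoi cell.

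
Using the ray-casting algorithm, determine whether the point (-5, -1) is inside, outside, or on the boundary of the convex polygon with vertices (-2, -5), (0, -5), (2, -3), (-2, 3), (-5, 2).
The point (-5, -1) lies strictly outside the polygon

Cast a horizontal ray to the right from the query point and count how many polygon edges it crosses (each edge strictly once or zero times, handled with the usual half-open convention). 
Parity of crossings → even ⇒ outside.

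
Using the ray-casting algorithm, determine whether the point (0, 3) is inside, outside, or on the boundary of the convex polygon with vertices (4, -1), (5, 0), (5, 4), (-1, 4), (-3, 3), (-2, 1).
The point (0, 3) lies strictly inside the polygon

Cast a horizontal ray to the right from the query point and count how many polygon edges it crosses (each edge strictly once or zero times, handled with the usual half-open convention). 
Parity of crossings → odd ⇒ inside.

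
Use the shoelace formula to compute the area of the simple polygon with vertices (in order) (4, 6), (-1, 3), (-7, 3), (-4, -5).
Area = 79/2

Shoelace formula: Area = (1/2) |Σ_i (x_i · y_{i+1} − x_{i+1} · y_i)| (indices mod n). Compute each cross term:
  (4)(3) − (-1)(6) = 18
  (-1)(3) − (-7)(3) = 18
  (-7)(-5) − (-4)(3) = 47
  (-4)(6) − (4)(-5) = -4
Sum = 79, so (signed) Area = 79/2 = 79/2, |Area| = 79/2.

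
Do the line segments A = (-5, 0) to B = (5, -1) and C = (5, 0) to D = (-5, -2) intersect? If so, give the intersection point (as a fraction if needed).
Yes; intersection at (5/3, -2/3) (t = 2/3 on AB, s = 1/3 on CD)

Parametrize AB as A + t(B − A) = (-5 + 10 t, 0 + -1 t) and CD as C + s(D − C) = (5 + -10 s, 0 + -2 s). Solve the linear system for (t, s). Determinant = 30 ≠ 0, so a unique intersection of the containing lines exists. Solution: t = 2/3, s = 1/3 — both in [0, 1], so the segments cross. Intersection point: (5/3, -2/3).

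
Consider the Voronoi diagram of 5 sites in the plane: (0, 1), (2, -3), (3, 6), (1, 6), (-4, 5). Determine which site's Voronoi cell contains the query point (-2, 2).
Nearest site = (0, 1)

The Voronoi cell of site s contains exactly those query points closer to s than to any other site. Compute squared distances from q = (-2, 2) to each site:
  (0 − -2)² + (1 − 2)² = 5
  (-4 − -2)² + (5 − 2)² = 13
  (1 − -2)² + (6 − 2)² = 25
  (2 − -2)² + (-3 − 2)² = 41
  (3 − -2)² + (6 − 2)² = 41
Minimum is attained by (0, 1), so q lies in its Voronoi cell.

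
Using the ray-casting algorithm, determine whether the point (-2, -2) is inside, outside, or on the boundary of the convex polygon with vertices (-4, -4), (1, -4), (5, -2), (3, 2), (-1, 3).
The point (-2, -2) lies strictly inside the polygon

Cast a horizontal ray to the right from the query point and count how many polygon edges it crosses (each edge strictly once or zero times, handled with the usual half-open convention). 
Parity of crossings → odd ⇒ inside.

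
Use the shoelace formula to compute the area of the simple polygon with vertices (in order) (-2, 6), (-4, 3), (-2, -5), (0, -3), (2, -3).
Area = 31

Shoelace formula: Area = (1/2) |Σ_i (x_i · y_{i+1} − x_{i+1} · y_i)| (indices mod n). Compute each cross term:
  (-2)(3) − (-4)(6) = 18
  (-4)(-5) − (-2)(3) = 26
  (-2)(-3) − (0)(-5) = 6
  (0)(-3) − (2)(-3) = 6
  (2)(6) − (-2)(-3) = 6
Sum = 62, so (signed) Area = 62/2 = 31, |Area| = 31.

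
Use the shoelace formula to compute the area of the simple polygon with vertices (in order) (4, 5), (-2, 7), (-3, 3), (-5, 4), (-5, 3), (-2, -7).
Area = 60

Shoelace formula: Area = (1/2) |Σ_i (x_i · y_{i+1} − x_{i+1} · y_i)| (indices mod n). Compute each cross term:
  (4)(7) − (-2)(5) = 38
  (-2)(3) − (-3)(7) = 15
  (-3)(4) − (-5)(3) = 3
  (-5)(3) − (-5)(4) = 5
  (-5)(-7) − (-2)(3) = 41
  (-2)(5) − (4)(-7) = 18
Sum = 120, so (signed) Area = 120/2 = 60, |Area| = 60.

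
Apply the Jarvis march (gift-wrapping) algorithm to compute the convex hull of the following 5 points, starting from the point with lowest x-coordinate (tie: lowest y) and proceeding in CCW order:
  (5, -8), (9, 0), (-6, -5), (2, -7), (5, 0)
Hull (CCW) = [(-6, -5), (5, -8), (9, 0), (5, 0)]

Jarvis march: at each step, from the current hull vertex p, select the next vertex q as the point such that every other point lies strictly to the left of (or on) the directed line p → q. (Equivalently: for every other point r, the cross product (q − p) × (r − p) ≥ 0.)
Starting point (lowest x, tie lowest y): (-6, -5). Wrap until returning to start. Resulting hull: (-6, -5), (5, -8), (9, 0), (5, 0).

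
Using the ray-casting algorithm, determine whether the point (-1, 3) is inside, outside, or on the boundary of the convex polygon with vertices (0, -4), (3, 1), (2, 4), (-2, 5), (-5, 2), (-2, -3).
The point (-1, 3) lies strictly inside the polygon

Cast a horizontal ray to the right from the query point and count how many polygon edges it crosses (each edge strictly once or zero times, handled with the usual half-open convention). 
Parity of crossings → odd ⇒ inside.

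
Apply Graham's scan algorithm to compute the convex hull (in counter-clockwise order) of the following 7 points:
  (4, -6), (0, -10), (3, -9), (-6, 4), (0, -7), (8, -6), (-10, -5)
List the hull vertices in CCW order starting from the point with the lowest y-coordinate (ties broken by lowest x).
Hull (CCW) = [(0, -10), (3, -9), (8, -6), (-6, 4), (-10, -5)]

Graham scan procedure:
  1. Find the pivot p₀ = point with lowest y (tie → lowest x): (0, -10).
  2. Sort the remaining points by polar angle around p₀.
  3. Walk through sorted points, maintaining a stack; pop the top while the last three entries make a non-left turn (cross product ≤ 0).
  4. Final stack is the convex hull in CCW order: (0, -10), (3, -9), (8, -6), (-6, 4), (-10, -5).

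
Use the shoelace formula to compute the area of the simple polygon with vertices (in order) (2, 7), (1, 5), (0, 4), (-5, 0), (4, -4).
Area = 83/2

Shoelace formula: Area = (1/2) |Σ_i (x_i · y_{i+1} − x_{i+1} · y_i)| (indices mod n). Compute each cross term:
  (2)(5) − (1)(7) = 3
  (1)(4) − (0)(5) = 4
  (0)(0) − (-5)(4) = 20
  (-5)(-4) − (4)(0) = 20
  (4)(7) − (2)(-4) = 36
Sum = 83, so (signed) Area = 83/2 = 83/2, |Area| = 83/2.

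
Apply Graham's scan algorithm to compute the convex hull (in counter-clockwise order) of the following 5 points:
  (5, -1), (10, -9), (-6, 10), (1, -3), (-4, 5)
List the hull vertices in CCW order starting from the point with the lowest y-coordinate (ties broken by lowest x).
Hull (CCW) = [(10, -9), (5, -1), (-6, 10), (-4, 5), (1, -3)]

Graham scan procedure:
  1. Find the pivot p₀ = point with lowest y (tie → lowest x): (10, -9).
  2. Sort the remaining points by polar angle around p₀.
  3. Walk through sorted points, maintaining a stack; pop the top while the last three entries make a non-left turn (cross product ≤ 0).
  4. Final stack is the convex hull in CCW order: (10, -9), (5, -1), (-6, 10), (-4, 5), (1, -3).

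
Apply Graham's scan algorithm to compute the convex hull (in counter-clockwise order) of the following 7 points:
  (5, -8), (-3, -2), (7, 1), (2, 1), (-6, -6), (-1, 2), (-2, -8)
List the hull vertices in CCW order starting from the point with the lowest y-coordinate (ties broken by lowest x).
Hull (CCW) = [(-2, -8), (5, -8), (7, 1), (-1, 2), (-6, -6)]

Graham scan procedure:
  1. Find the pivot p₀ = point with lowest y (tie → lowest x): (-2, -8).
  2. Sort the remaining points by polar angle around p₀.
  3. Walk through sorted points, maintaining a stack; pop the top while the last three entries make a non-left turn (cross product ≤ 0).
  4. Final stack is the convex hull in CCW order: (-2, -8), (5, -8), (7, 1), (-1, 2), (-6, -6).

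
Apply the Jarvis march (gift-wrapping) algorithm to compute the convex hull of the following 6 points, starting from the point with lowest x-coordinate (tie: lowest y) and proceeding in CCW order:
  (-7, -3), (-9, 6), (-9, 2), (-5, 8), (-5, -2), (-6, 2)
Hull (CCW) = [(-9, 2), (-7, -3), (-5, -2), (-5, 8), (-9, 6)]

Jarvis march: at each step, from the current hull vertex p, select the next vertex q as the point such that every other point lies strictly to the left of (or on) the directed line p → q. (Equivalently: for every other point r, the cross product (q − p) × (r − p) ≥ 0.)
Starting point (lowest x, tie lowest y): (-9, 2). Wrap until returning to start. Resulting hull: (-9, 2), (-7, -3), (-5, -2), (-5, 8), (-9, 6).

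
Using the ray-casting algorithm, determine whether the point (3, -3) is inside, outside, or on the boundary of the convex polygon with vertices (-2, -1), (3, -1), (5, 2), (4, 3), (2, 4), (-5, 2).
The point (3, -3) lies strictly outside the polygon

Cast a horizontal ray to the right from the query point and count how many polygon edges it crosses (each edge strictly once or zero times, handled with the usual half-open convention). 
Parity of crossings → even ⇒ outside.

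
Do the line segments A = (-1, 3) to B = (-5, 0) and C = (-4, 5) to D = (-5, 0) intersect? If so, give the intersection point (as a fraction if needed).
Yes; intersection at (-5, 0) (t = 1 on AB, s = 1 on CD)

Parametrize AB as A + t(B − A) = (-1 + -4 t, 3 + -3 t) and CD as C + s(D − C) = (-4 + -1 s, 5 + -5 s). Solve the linear system for (t, s). Determinant = -17 ≠ 0, so a unique intersection of the containing lines exists. Solution: t = 1, s = 1 — both in [0, 1], so the segments cross. Intersection point: (-5, 0).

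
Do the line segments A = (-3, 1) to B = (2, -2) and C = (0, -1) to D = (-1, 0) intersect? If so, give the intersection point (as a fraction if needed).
Yes; intersection at (-1/2, -1/2) (t = 1/2 on AB, s = 1/2 on CD)

Parametrize AB as A + t(B − A) = (-3 + 5 t, 1 + -3 t) and CD as C + s(D − C) = (0 + -1 s, -1 + 1 s). Solve the linear system for (t, s). Determinant = -2 ≠ 0, so a unique intersection of the containing lines exists. Solution: t = 1/2, s = 1/2 — both in [0, 1], so the segments cross. Intersection point: (-1/2, -1/2).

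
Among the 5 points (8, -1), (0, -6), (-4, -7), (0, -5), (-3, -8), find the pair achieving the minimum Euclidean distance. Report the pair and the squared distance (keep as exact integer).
Pair = ((0, -6), (0, -5)); squared distance = 1

Compute all C(5, 2) = 10 pairwise squared distances (x_i − x_j)² + (y_i − y_j)². The minimum is 1, attained by the pair ((0, -6), (0, -5)).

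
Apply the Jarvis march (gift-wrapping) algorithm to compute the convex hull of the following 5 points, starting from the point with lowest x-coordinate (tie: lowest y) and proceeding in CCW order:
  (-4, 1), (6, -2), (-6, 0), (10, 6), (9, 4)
Hull (CCW) = [(-6, 0), (6, -2), (10, 6), (-4, 1)]

Jarvis march: at each step, from the current hull vertex p, select the next vertex q as the point such that every other point lies strictly to the left of (or on) the directed line p → q. (Equivalently: for every other point r, the cross product (q − p) × (r − p) ≥ 0.)
Starting point (lowest x, tie lowest y): (-6, 0). Wrap until returning to start. Resulting hull: (-6, 0), (6, -2), (10, 6), (-4, 1).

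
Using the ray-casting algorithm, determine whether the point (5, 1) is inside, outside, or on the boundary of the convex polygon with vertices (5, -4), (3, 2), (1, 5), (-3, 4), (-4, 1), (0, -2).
The point (5, 1) lies strictly outside the polygon

Cast a horizontal ray to the right from the query point and count how many polygon edges it crosses (each edge strictly once or zero times, handled with the usual half-open convention). 
Parity of crossings → even ⇒ outside.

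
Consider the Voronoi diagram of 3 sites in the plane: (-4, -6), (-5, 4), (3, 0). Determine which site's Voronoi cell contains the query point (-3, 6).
Nearest site = (-5, 4)

The Voronoi cell of site s contains exactly those query points closer to s than to any other site. Compute squared distances from q = (-3, 6) to each site:
  (-5 − -3)² + (4 − 6)² = 8
  (3 − -3)² + (0 − 6)² = 72
  (-4 − -3)² + (-6 − 6)² = 145
Minimum is attained by (-5, 4), so q lies in its Voronoi cell.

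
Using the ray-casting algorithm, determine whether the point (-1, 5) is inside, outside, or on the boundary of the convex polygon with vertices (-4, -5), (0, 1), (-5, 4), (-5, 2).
The point (-1, 5) lies strictly outside the polygon

Cast a horizontal ray to the right from the query point and count how many polygon edges it crosses (each edge strictly once or zero times, handled with the usual half-open convention). 
Parity of crossings → even ⇒ outside.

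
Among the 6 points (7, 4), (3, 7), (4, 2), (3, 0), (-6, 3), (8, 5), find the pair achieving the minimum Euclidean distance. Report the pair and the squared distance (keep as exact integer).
Pair = ((7, 4), (8, 5)); squared distance = 2

Compute all C(6, 2) = 15 pairwise squared distances (x_i − x_j)² + (y_i − y_j)². The minimum is 2, attained by the pair ((7, 4), (8, 5)).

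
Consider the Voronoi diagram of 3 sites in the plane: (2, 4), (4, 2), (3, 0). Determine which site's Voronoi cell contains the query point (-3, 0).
Nearest site = (3, 0)

The Voronoi cell of site s contains exactly those query points closer to s than to any other site. Compute squared distances from q = (-3, 0) to each site:
  (3 − -3)² + (0 − 0)² = 36
  (2 − -3)² + (4 − 0)² = 41
  (4 − -3)² + (2 − 0)² = 53
Minimum is attained by (3, 0), so q lies in its Voronoi cell.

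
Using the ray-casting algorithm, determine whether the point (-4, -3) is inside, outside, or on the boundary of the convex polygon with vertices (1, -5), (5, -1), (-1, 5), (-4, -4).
The point (-4, -3) lies strictly outside the polygon

Cast a horizontal ray to the right from the query point and count how many polygon edges it crosses (each edge strictly once or zero times, handled with the usual half-open convention). 
Parity of crossings → even ⇒ outside.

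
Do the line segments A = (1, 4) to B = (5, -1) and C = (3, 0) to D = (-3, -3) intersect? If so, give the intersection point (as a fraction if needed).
No (intersection of containing lines falls outside at least one segment)

Parametrize and solve: t = 5/7, s = -1/7. At least one of these is outside [0, 1], so the segments do not intersect.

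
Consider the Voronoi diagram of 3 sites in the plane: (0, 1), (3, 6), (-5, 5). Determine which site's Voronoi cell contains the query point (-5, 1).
Nearest site = (-5, 5)

The Voronoi cell of site s contains exactly those query points closer to s than to any other site. Compute squared distances from q = (-5, 1) to each site:
  (-5 − -5)² + (5 − 1)² = 16
  (0 − -5)² + (1 − 1)² = 25
  (3 − -5)² + (6 − 1)² = 89
Minimum is attained by (-5, 5), so q lies in its Voronoi cell.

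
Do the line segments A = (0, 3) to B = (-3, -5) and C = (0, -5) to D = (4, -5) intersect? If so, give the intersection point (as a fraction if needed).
No (intersection of containing lines falls outside at least one segment)

Parametrize and solve: t = 1, s = -3/4. At least one of these is outside [0, 1], so the segments do not intersect.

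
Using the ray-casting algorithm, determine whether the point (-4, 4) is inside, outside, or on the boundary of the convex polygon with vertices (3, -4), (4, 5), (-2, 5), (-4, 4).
The point (-4, 4) lies on the polygon boundary

Boundary check: the query satisfies the collinearity and bounding-box conditions for some polygon edge, so it lies exactly on the boundary.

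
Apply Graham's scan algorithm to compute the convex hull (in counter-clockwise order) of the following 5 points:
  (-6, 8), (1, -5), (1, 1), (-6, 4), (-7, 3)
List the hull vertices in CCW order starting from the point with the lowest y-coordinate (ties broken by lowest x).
Hull (CCW) = [(1, -5), (1, 1), (-6, 8), (-7, 3)]

Graham scan procedure:
  1. Find the pivot p₀ = point with lowest y (tie → lowest x): (1, -5).
  2. Sort the remaining points by polar angle around p₀.
  3. Walk through sorted points, maintaining a stack; pop the top while the last three entries make a non-left turn (cross product ≤ 0).
  4. Final stack is the convex hull in CCW order: (1, -5), (1, 1), (-6, 8), (-7, 3).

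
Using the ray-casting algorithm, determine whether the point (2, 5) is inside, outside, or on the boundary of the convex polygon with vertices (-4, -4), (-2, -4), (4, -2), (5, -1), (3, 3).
The point (2, 5) lies strictly outside the polygon

Cast a horizontal ray to the right from the query point and count how many polygon edges it crosses (each edge strictly once or zero times, handled with the usual half-open convention). 
Parity of crossings → even ⇒ outside.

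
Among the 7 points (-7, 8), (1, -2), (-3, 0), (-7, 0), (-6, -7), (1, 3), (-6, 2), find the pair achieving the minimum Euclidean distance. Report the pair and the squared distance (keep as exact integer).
Pair = ((-7, 0), (-6, 2)); squared distance = 5

Compute all C(7, 2) = 21 pairwise squared distances (x_i − x_j)² + (y_i − y_j)². The minimum is 5, attained by the pair ((-7, 0), (-6, 2)).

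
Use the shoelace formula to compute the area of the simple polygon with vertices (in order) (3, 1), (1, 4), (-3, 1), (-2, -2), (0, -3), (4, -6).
Area = 36

Shoelace formula: Area = (1/2) |Σ_i (x_i · y_{i+1} − x_{i+1} · y_i)| (indices mod n). Compute each cross term:
  (3)(4) − (1)(1) = 11
  (1)(1) − (-3)(4) = 13
  (-3)(-2) − (-2)(1) = 8
  (-2)(-3) − (0)(-2) = 6
  (0)(-6) − (4)(-3) = 12
  (4)(1) − (3)(-6) = 22
Sum = 72, so (signed) Area = 72/2 = 36, |Area| = 36.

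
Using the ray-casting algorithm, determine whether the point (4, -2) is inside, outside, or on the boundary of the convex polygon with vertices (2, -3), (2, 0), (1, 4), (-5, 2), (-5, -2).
The point (4, -2) lies strictly outside the polygon

Cast a horizontal ray to the right from the query point and count how many polygon edges it crosses (each edge strictly once or zero times, handled with the usual half-open convention). 
Parity of crossings → even ⇒ outside.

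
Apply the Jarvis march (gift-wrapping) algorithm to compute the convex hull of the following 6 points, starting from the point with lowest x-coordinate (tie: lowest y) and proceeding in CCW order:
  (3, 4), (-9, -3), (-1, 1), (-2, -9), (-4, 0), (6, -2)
Hull (CCW) = [(-9, -3), (-2, -9), (6, -2), (3, 4), (-4, 0)]

Jarvis march: at each step, from the current hull vertex p, select the next vertex q as the point such that every other point lies strictly to the left of (or on) the directed line p → q. (Equivalently: for every other point r, the cross product (q − p) × (r − p) ≥ 0.)
Starting point (lowest x, tie lowest y): (-9, -3). Wrap until returning to start. Resulting hull: (-9, -3), (-2, -9), (6, -2), (3, 4), (-4, 0).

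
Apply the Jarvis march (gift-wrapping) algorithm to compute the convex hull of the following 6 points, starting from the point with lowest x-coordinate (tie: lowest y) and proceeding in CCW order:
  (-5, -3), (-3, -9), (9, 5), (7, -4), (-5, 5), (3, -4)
Hull (CCW) = [(-5, -3), (-3, -9), (7, -4), (9, 5), (-5, 5)]

Jarvis march: at each step, from the current hull vertex p, select the next vertex q as the point such that every other point lies strictly to the left of (or on) the directed line p → q. (Equivalently: for every other point r, the cross product (q − p) × (r − p) ≥ 0.)
Starting point (lowest x, tie lowest y): (-5, -3). Wrap until returning to start. Resulting hull: (-5, -3), (-3, -9), (7, -4), (9, 5), (-5, 5).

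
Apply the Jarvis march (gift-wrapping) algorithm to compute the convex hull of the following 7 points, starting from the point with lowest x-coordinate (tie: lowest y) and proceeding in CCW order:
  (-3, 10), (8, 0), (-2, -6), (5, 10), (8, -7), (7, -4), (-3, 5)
Hull (CCW) = [(-3, 5), (-2, -6), (8, -7), (8, 0), (5, 10), (-3, 10)]

Jarvis march: at each step, from the current hull vertex p, select the next vertex q as the point such that every other point lies strictly to the left of (or on) the directed line p → q. (Equivalently: for every other point r, the cross product (q − p) × (r − p) ≥ 0.)
Starting point (lowest x, tie lowest y): (-3, 5). Wrap until returning to start. Resulting hull: (-3, 5), (-2, -6), (8, -7), (8, 0), (5, 10), (-3, 10).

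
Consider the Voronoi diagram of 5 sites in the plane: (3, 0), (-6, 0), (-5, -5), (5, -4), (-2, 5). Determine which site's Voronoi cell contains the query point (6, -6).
Nearest site = (5, -4)

The Voronoi cell of site s contains exactly those query points closer to s than to any other site. Compute squared distances from q = (6, -6) to each site:
  (5 − 6)² + (-4 − -6)² = 5
  (3 − 6)² + (0 − -6)² = 45
  (-5 − 6)² + (-5 − -6)² = 122
  (-6 − 6)² + (0 − -6)² = 180
  (-2 − 6)² + (5 − -6)² = 185
Minimum is attained by (5, -4), so q lies in its Voronoi cell.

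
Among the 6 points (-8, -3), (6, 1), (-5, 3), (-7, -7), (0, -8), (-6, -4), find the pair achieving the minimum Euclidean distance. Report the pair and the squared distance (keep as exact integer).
Pair = ((-8, -3), (-6, -4)); squared distance = 5

Compute all C(6, 2) = 15 pairwise squared distances (x_i − x_j)² + (y_i − y_j)². The minimum is 5, attained by the pair ((-8, -3), (-6, -4)).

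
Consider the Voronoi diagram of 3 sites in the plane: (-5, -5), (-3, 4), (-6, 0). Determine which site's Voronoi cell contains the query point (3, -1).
Nearest site = (-3, 4)

The Voronoi cell of site s contains exactly those query points closer to s than to any other site. Compute squared distances from q = (3, -1) to each site:
  (-3 − 3)² + (4 − -1)² = 61
  (-5 − 3)² + (-5 − -1)² = 80
  (-6 − 3)² + (0 − -1)² = 82
Minimum is attained by (-3, 4), so q lies in its Voronoi cell.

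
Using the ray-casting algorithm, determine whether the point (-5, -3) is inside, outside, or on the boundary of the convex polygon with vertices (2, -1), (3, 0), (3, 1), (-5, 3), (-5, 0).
The point (-5, -3) lies strictly outside the polygon

Cast a horizontal ray to the right from the query point and count how many polygon edges it crosses (each edge strictly once or zero times, handled with the usual half-open convention). 
Parity of crossings → even ⇒ outside.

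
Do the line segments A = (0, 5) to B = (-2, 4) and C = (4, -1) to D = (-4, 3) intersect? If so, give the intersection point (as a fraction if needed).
No (intersection of containing lines falls outside at least one segment)

Parametrize and solve: t = 2, s = 1. At least one of these is outside [0, 1], so the segments do not intersect.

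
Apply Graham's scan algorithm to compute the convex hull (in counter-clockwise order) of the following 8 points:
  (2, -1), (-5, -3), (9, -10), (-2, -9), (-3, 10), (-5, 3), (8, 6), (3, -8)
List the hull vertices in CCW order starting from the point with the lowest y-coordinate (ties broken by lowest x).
Hull (CCW) = [(9, -10), (8, 6), (-3, 10), (-5, 3), (-5, -3), (-2, -9)]

Graham scan procedure:
  1. Find the pivot p₀ = point with lowest y (tie → lowest x): (9, -10).
  2. Sort the remaining points by polar angle around p₀.
  3. Walk through sorted points, maintaining a stack; pop the top while the last three entries make a non-left turn (cross product ≤ 0).
  4. Final stack is the convex hull in CCW order: (9, -10), (8, 6), (-3, 10), (-5, 3), (-5, -3), (-2, -9).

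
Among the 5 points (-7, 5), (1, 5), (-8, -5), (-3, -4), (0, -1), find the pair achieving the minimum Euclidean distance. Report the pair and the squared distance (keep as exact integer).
Pair = ((-3, -4), (0, -1)); squared distance = 18

Compute all C(5, 2) = 10 pairwise squared distances (x_i − x_j)² + (y_i − y_j)². The minimum is 18, attained by the pair ((-3, -4), (0, -1)).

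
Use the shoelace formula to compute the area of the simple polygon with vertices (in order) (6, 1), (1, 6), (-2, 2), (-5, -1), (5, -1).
Area = 41

Shoelace formula: Area = (1/2) |Σ_i (x_i · y_{i+1} − x_{i+1} · y_i)| (indices mod n). Compute each cross term:
  (6)(6) − (1)(1) = 35
  (1)(2) − (-2)(6) = 14
  (-2)(-1) − (-5)(2) = 12
  (-5)(-1) − (5)(-1) = 10
  (5)(1) − (6)(-1) = 11
Sum = 82, so (signed) Area = 82/2 = 41, |Area| = 41.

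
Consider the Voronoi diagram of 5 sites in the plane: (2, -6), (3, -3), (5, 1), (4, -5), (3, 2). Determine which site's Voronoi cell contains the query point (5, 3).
Nearest site = (5, 1)

The Voronoi cell of site s contains exactly those query points closer to s than to any other site. Compute squared distances from q = (5, 3) to each site:
  (5 − 5)² + (1 − 3)² = 4
  (3 − 5)² + (2 − 3)² = 5
  (3 − 5)² + (-3 − 3)² = 40
  (4 − 5)² + (-5 − 3)² = 65
  (2 − 5)² + (-6 − 3)² = 90
Minimum is attained by (5, 1), so q lies in its Voronoi cell.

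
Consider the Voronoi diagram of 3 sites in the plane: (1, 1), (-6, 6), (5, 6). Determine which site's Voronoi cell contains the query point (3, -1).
Nearest site = (1, 1)

The Voronoi cell of site s contains exactly those query points closer to s than to any other site. Compute squared distances from q = (3, -1) to each site:
  (1 − 3)² + (1 − -1)² = 8
  (5 − 3)² + (6 − -1)² = 53
  (-6 − 3)² + (6 − -1)² = 130
Minimum is attained by (1, 1), so q lies in its Voronoi cell.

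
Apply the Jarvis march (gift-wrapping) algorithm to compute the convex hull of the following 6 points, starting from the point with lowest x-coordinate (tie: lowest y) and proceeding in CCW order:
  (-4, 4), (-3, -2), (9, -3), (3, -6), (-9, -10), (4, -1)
Hull (CCW) = [(-9, -10), (3, -6), (9, -3), (-4, 4)]

Jarvis march: at each step, from the current hull vertex p, select the next vertex q as the point such that every other point lies strictly to the left of (or on) the directed line p → q. (Equivalently: for every other point r, the cross product (q − p) × (r − p) ≥ 0.)
Starting point (lowest x, tie lowest y): (-9, -10). Wrap until returning to start. Resulting hull: (-9, -10), (3, -6), (9, -3), (-4, 4).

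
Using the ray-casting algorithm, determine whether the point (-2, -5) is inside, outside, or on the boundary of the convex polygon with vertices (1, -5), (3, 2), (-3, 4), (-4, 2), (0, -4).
The point (-2, -5) lies strictly outside the polygon

Cast a horizontal ray to the right from the query point and count how many polygon edges it crosses (each edge strictly once or zero times, handled with the usual half-open convention). 
Parity of crossings → even ⇒ outside.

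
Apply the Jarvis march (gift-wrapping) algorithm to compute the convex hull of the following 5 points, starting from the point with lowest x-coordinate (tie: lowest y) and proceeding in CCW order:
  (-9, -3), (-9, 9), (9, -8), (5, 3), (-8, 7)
Hull (CCW) = [(-9, -3), (9, -8), (5, 3), (-9, 9)]

Jarvis march: at each step, from the current hull vertex p, select the next vertex q as the point such that every other point lies strictly to the left of (or on) the directed line p → q. (Equivalently: for every other point r, the cross product (q − p) × (r − p) ≥ 0.)
Starting point (lowest x, tie lowest y): (-9, -3). Wrap until returning to start. Resulting hull: (-9, -3), (9, -8), (5, 3), (-9, 9).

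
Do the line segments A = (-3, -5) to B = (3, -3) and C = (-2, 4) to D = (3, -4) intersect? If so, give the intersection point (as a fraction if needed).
Yes; intersection at (72/29, -92/29) (t = 53/58 on AB, s = 26/29 on CD)

Parametrize AB as A + t(B − A) = (-3 + 6 t, -5 + 2 t) and CD as C + s(D − C) = (-2 + 5 s, 4 + -8 s). Solve the linear system for (t, s). Determinant = 58 ≠ 0, so a unique intersection of the containing lines exists. Solution: t = 53/58, s = 26/29 — both in [0, 1], so the segments cross. Intersection point: (72/29, -92/29).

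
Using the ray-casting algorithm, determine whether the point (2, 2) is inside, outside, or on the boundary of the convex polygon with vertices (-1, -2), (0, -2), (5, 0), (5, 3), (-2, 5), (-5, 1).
The point (2, 2) lies strictly inside the polygon

Cast a horizontal ray to the right from the query point and count how many polygon edges it crosses (each edge strictly once or zero times, handled with the usual half-open convention). 
Parity of crossings → odd ⇒ inside.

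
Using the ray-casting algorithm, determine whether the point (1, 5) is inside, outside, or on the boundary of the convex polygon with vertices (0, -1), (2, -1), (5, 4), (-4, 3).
The point (1, 5) lies strictly outside the polygon

Cast a horizontal ray to the right from the query point and count how many polygon edges it crosses (each edge strictly once or zero times, handled with the usual half-open convention). 
Parity of crossings → even ⇒ outside.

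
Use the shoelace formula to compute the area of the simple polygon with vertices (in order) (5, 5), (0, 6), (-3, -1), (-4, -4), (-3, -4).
Area = 65/2

Shoelace formula: Area = (1/2) |Σ_i (x_i · y_{i+1} − x_{i+1} · y_i)| (indices mod n). Compute each cross term:
  (5)(6) − (0)(5) = 30
  (0)(-1) − (-3)(6) = 18
  (-3)(-4) − (-4)(-1) = 8
  (-4)(-4) − (-3)(-4) = 4
  (-3)(5) − (5)(-4) = 5
Sum = 65, so (signed) Area = 65/2 = 65/2, |Area| = 65/2.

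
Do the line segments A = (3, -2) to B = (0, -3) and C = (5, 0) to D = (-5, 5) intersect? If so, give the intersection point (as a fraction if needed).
No (intersection of containing lines falls outside at least one segment)

Parametrize and solve: t = -6/5, s = -4/25. At least one of these is outside [0, 1], so the segments do not intersect.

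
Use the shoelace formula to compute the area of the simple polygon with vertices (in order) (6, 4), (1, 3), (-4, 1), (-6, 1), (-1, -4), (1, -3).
Area = 83/2

Shoelace formula: Area = (1/2) |Σ_i (x_i · y_{i+1} − x_{i+1} · y_i)| (indices mod n). Compute each cross term:
  (6)(3) − (1)(4) = 14
  (1)(1) − (-4)(3) = 13
  (-4)(1) − (-6)(1) = 2
  (-6)(-4) − (-1)(1) = 25
  (-1)(-3) − (1)(-4) = 7
  (1)(4) − (6)(-3) = 22
Sum = 83, so (signed) Area = 83/2 = 83/2, |Area| = 83/2.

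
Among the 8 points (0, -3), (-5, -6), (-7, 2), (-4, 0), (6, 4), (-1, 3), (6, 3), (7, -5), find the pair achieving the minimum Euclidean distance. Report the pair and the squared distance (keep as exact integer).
Pair = ((6, 4), (6, 3)); squared distance = 1

Compute all C(8, 2) = 28 pairwise squared distances (x_i − x_j)² + (y_i − y_j)². The minimum is 1, attained by the pair ((6, 4), (6, 3)).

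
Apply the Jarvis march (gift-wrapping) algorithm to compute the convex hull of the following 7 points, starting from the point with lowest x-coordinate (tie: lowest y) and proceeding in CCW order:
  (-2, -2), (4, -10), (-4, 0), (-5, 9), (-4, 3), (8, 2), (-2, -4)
Hull (CCW) = [(-5, 9), (-4, 0), (-2, -4), (4, -10), (8, 2)]

Jarvis march: at each step, from the current hull vertex p, select the next vertex q as the point such that every other point lies strictly to the left of (or on) the directed line p → q. (Equivalently: for every other point r, the cross product (q − p) × (r − p) ≥ 0.)
Starting point (lowest x, tie lowest y): (-5, 9). Wrap until returning to start. Resulting hull: (-5, 9), (-4, 0), (-2, -4), (4, -10), (8, 2).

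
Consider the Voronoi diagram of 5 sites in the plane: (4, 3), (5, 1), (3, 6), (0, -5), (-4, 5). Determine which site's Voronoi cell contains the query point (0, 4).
Nearest site = (3, 6)

The Voronoi cell of site s contains exactly those query points closer to s than to any other site. Compute squared distances from q = (0, 4) to each site:
  (3 − 0)² + (6 − 4)² = 13
  (-4 − 0)² + (5 − 4)² = 17
  (4 − 0)² + (3 − 4)² = 17
  (5 − 0)² + (1 − 4)² = 34
  (0 − 0)² + (-5 − 4)² = 81
Minimum is attained by (3, 6), so q lies in its Voronoi cell.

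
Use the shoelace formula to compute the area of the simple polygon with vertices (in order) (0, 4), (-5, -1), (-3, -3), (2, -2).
Area = 26

Shoelace formula: Area = (1/2) |Σ_i (x_i · y_{i+1} − x_{i+1} · y_i)| (indices mod n). Compute each cross term:
  (0)(-1) − (-5)(4) = 20
  (-5)(-3) − (-3)(-1) = 12
  (-3)(-2) − (2)(-3) = 12
  (2)(4) − (0)(-2) = 8
Sum = 52, so (signed) Area = 52/2 = 26, |Area| = 26.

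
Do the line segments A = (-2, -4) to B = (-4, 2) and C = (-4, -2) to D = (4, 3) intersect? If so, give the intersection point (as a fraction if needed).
Yes; intersection at (-84/29, -38/29) (t = 13/29 on AB, s = 4/29 on CD)

Parametrize AB as A + t(B − A) = (-2 + -2 t, -4 + 6 t) and CD as C + s(D − C) = (-4 + 8 s, -2 + 5 s). Solve the linear system for (t, s). Determinant = 58 ≠ 0, so a unique intersection of the containing lines exists. Solution: t = 13/29, s = 4/29 — both in [0, 1], so the segments cross. Intersection point: (-84/29, -38/29).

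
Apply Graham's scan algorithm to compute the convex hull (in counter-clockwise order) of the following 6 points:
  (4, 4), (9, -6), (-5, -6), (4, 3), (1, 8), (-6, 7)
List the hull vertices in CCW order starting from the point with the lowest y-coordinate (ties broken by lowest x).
Hull (CCW) = [(-5, -6), (9, -6), (4, 4), (1, 8), (-6, 7)]

Graham scan procedure:
  1. Find the pivot p₀ = point with lowest y (tie → lowest x): (-5, -6).
  2. Sort the remaining points by polar angle around p₀.
  3. Walk through sorted points, maintaining a stack; pop the top while the last three entries make a non-left turn (cross product ≤ 0).
  4. Final stack is the convex hull in CCW order: (-5, -6), (9, -6), (4, 4), (1, 8), (-6, 7).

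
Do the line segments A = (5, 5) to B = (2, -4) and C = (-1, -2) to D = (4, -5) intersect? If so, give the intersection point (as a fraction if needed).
Yes; intersection at (37/18, -23/6) (t = 53/54 on AB, s = 11/18 on CD)

Parametrize AB as A + t(B − A) = (5 + -3 t, 5 + -9 t) and CD as C + s(D − C) = (-1 + 5 s, -2 + -3 s). Solve the linear system for (t, s). Determinant = -54 ≠ 0, so a unique intersection of the containing lines exists. Solution: t = 53/54, s = 11/18 — both in [0, 1], so the segments cross. Intersection point: (37/18, -23/6).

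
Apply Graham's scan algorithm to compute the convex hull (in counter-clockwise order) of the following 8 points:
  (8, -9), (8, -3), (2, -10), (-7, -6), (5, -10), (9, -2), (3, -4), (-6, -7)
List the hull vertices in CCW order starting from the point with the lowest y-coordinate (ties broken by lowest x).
Hull (CCW) = [(2, -10), (5, -10), (8, -9), (9, -2), (-7, -6), (-6, -7)]

Graham scan procedure:
  1. Find the pivot p₀ = point with lowest y (tie → lowest x): (2, -10).
  2. Sort the remaining points by polar angle around p₀.
  3. Walk through sorted points, maintaining a stack; pop the top while the last three entries make a non-left turn (cross product ≤ 0).
  4. Final stack is the convex hull in CCW order: (2, -10), (5, -10), (8, -9), (9, -2), (-7, -6), (-6, -7).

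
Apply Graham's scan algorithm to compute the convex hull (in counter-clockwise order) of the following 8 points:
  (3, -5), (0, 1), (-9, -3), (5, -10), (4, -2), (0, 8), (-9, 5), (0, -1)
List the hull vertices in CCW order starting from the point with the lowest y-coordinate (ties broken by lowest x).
Hull (CCW) = [(5, -10), (4, -2), (0, 8), (-9, 5), (-9, -3)]

Graham scan procedure:
  1. Find the pivot p₀ = point with lowest y (tie → lowest x): (5, -10).
  2. Sort the remaining points by polar angle around p₀.
  3. Walk through sorted points, maintaining a stack; pop the top while the last three entries make a non-left turn (cross product ≤ 0).
  4. Final stack is the convex hull in CCW order: (5, -10), (4, -2), (0, 8), (-9, 5), (-9, -3).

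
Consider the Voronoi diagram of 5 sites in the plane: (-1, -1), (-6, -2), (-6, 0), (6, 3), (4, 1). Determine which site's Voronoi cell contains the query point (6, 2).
Nearest site = (6, 3)

The Voronoi cell of site s contains exactly those query points closer to s than to any other site. Compute squared distances from q = (6, 2) to each site:
  (6 − 6)² + (3 − 2)² = 1
  (4 − 6)² + (1 − 2)² = 5
  (-1 − 6)² + (-1 − 2)² = 58
  (-6 − 6)² + (0 − 2)² = 148
  (-6 − 6)² + (-2 − 2)² = 160
Minimum is attained by (6, 3), so q lies in its Voronoi cell.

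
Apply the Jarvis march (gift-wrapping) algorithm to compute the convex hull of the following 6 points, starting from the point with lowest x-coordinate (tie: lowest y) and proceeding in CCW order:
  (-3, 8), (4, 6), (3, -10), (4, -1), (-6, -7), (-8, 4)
Hull (CCW) = [(-8, 4), (-6, -7), (3, -10), (4, -1), (4, 6), (-3, 8)]

Jarvis march: at each step, from the current hull vertex p, select the next vertex q as the point such that every other point lies strictly to the left of (or on) the directed line p → q. (Equivalently: for every other point r, the cross product (q − p) × (r − p) ≥ 0.)
Starting point (lowest x, tie lowest y): (-8, 4). Wrap until returning to start. Resulting hull: (-8, 4), (-6, -7), (3, -10), (4, -1), (4, 6), (-3, 8).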